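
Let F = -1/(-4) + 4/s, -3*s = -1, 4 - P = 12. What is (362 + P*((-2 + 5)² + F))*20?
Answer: 3840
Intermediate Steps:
P = -8 (P = 4 - 1*12 = 4 - 12 = -8)
s = ⅓ (s = -⅓*(-1) = ⅓ ≈ 0.33333)
F = 49/4 (F = -1/(-4) + 4/(⅓) = -1*(-¼) + 4*3 = ¼ + 12 = 49/4 ≈ 12.250)
(362 + P*((-2 + 5)² + F))*20 = (362 - 8*((-2 + 5)² + 49/4))*20 = (362 - 8*(3² + 49/4))*20 = (362 - 8*(9 + 49/4))*20 = (362 - 8*85/4)*20 = (362 - 170)*20 = 192*20 = 3840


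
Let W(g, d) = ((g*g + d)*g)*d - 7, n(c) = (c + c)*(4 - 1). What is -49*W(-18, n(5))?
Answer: 9367183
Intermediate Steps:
n(c) = 6*c (n(c) = (2*c)*3 = 6*c)
W(g, d) = -7 + d*g*(d + g**2) (W(g, d) = ((g**2 + d)*g)*d - 7 = ((d + g**2)*g)*d - 7 = (g*(d + g**2))*d - 7 = d*g*(d + g**2) - 7 = -7 + d*g*(d + g**2))
-49*W(-18, n(5)) = -49*(-7 + (6*5)*(-18)**3 - 18*(6*5)**2) = -49*(-7 + 30*(-5832) - 18*30**2) = -49*(-7 - 174960 - 18*900) = -49*(-7 - 174960 - 16200) = -49*(-191167) = 9367183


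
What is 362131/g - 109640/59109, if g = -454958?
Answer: -10183828057/3841730346 ≈ -2.6508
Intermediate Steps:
362131/g - 109640/59109 = 362131/(-454958) - 109640/59109 = 362131*(-1/454958) - 109640*1/59109 = -51733/64994 - 109640/59109 = -10183828057/3841730346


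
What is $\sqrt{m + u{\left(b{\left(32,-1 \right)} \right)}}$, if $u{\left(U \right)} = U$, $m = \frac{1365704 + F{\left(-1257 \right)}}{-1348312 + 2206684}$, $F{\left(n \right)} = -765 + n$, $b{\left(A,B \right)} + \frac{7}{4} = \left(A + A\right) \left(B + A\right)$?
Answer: $\frac{\sqrt{365424320752347}}{429186} \approx 44.54$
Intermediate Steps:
$b{\left(A,B \right)} = - \frac{7}{4} + 2 A \left(A + B\right)$ ($b{\left(A,B \right)} = - \frac{7}{4} + \left(A + A\right) \left(B + A\right) = - \frac{7}{4} + 2 A \left(A + B\right)$)
$m = \frac{681841}{429186}$ ($m = \frac{1365704 - 2022}{-1348312 + 2206684} = \frac{1365704 - 2022}{858372} = 1363682 \cdot \frac{1}{858372} = \frac{681841}{429186} \approx 1.5887$)
$\sqrt{m + u{\left(b{\left(32,-1 \right)} \right)}} = \sqrt{\frac{681841}{429186} + \left(- \frac{7}{4} + 2 \cdot 32^{2} + 2 \cdot 32 \left(-1\right)\right)} = \sqrt{\frac{681841}{429186} - - \frac{7929}{4}} = \sqrt{\frac{681841}{429186} + \frac{7929}{4}} = \sqrt{\frac{1702871579}{858372}} = \frac{\sqrt{365424320752347}}{429186}$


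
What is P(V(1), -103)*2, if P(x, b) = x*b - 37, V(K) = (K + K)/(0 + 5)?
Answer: -782/5 ≈ -156.40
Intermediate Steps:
V(K) = 2*K/5 (V(K) = (2*K)/5 = (2*K)*(⅕) = 2*K/5)
P(x, b) = -37 + b*x (P(x, b) = b*x - 37 = -37 + b*x)
P(V(1), -103)*2 = (-37 - 206/5)*2 = -391/5*2 = -782/5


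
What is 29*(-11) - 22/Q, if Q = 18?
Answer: -2882/9 ≈ -320.22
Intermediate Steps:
29*(-11) - 22/Q = 29*(-11) - 22/18 = -319 - 22*1/18 = -319 - 11/9 = -2882/9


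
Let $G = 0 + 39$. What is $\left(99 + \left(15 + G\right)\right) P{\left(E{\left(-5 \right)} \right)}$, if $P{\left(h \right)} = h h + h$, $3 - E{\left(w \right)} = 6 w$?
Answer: $171666$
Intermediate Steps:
$E{\left(w \right)} = 3 - 6 w$
$P{\left(h \right)} = h + h^{2}$ ($P{\left(h \right)} = h^{2} + h = h + h^{2}$)
$G = 39$
$\left(99 + \left(15 + G\right)\right) P{\left(E{\left(-5 \right)} \right)} = \left(99 + \left(15 + 39\right)\right) \left(3 - -30\right) \left(1 + \left(3 - -30\right)\right) = \left(99 + 54\right) \left(3 + 30\right) \left(1 + \left(3 + 30\right)\right) = 153 \cdot 33 \left(1 + 33\right) = 153 \cdot 33 \cdot 34 = 153 \cdot 1122 = 171666$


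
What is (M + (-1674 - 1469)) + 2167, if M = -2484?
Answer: -3460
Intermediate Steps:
(M + (-1674 - 1469)) + 2167 = (-2484 + (-1674 - 1469)) + 2167 = (-2484 - 3143) + 2167 = -5627 + 2167 = -3460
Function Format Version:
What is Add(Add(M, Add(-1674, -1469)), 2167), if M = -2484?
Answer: -3460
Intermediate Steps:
Add(Add(M, Add(-1674, -1469)), 2167) = Add(Add(-2484, Add(-1674, -1469)), 2167) = Add(Add(-2484, -3143), 2167) = Add(-5627, 2167) = -3460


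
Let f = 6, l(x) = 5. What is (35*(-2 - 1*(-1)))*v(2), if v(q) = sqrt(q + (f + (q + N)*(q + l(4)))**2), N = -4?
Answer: -35*sqrt(66) ≈ -284.34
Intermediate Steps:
v(q) = sqrt(q + (6 + (-4 + q)*(5 + q))**2) (v(q) = sqrt(q + (6 + (q - 4)*(q + 5))**2) = sqrt(q + (6 + (-4 + q)*(5 + q))**2))
(35*(-2 - 1*(-1)))*v(2) = (35*(-2 - 1*(-1)))*sqrt(2 + (-14 + 2 + 2**2)**2) = (35*(-2 + 1))*sqrt(2 + (-14 + 2 + 4)**2) = (35*(-1))*sqrt(2 + (-8)**2) = -35*sqrt(2 + 64) = -35*sqrt(66)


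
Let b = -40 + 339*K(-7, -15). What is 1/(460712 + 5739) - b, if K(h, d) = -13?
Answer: 2074307598/466451 ≈ 4447.0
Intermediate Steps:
b = -4447 (b = -40 + 339*(-13) = -40 - 4407 = -4447)
1/(460712 + 5739) - b = 1/(460712 + 5739) - 1*(-4447) = 1/466451 + 4447 = 2074307598/466451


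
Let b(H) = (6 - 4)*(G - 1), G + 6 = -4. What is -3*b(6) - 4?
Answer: 62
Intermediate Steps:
G = -10 (G = -6 - 4 = -10)
b(H) = -22 (b(H) = (6 - 4)*(-10 - 1) = 2*(-11) = -22)
-3*b(6) - 4 = -3*(-22) - 4 = 66 - 4 = 62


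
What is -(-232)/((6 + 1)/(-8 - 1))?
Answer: -2088/7 ≈ -298.29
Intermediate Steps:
-(-232)/((6 + 1)/(-8 - 1)) = -(-232)/(7/(-9)) = -(-232)/(7*(-1/9)) = -(-232)/(-7/9) = -(-232)*(-9)/7 = -29*72/7 = -2088/7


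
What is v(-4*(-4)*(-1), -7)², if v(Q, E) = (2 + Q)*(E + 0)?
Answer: 9604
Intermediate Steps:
v(Q, E) = E*(2 + Q) (v(Q, E) = (2 + Q)*E = E*(2 + Q))
v(-4*(-4)*(-1), -7)² = (-7*(2 - 4*(-4)*(-1)))² = (-7*(2 + 16*(-1)))² = (-7*(2 - 16))² = (-7*(-14))² = 98² = 9604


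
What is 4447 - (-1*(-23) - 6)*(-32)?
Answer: 4991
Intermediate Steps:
4447 - (-1*(-23) - 6)*(-32) = 4447 - (23 - 6)*(-32) = 4447 - 17*(-32) = 4447 - 1*(-544) = 4447 + 544 = 4991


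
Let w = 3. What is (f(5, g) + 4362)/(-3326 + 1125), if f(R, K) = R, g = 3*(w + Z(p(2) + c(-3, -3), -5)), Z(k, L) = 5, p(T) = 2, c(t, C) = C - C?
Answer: -4367/2201 ≈ -1.9841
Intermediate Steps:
c(t, C) = 0
g = 24 (g = 3*(3 + 5) = 3*8 = 24)
(f(5, g) + 4362)/(-3326 + 1125) = (5 + 4362)/(-3326 + 1125) = 4367/(-2201) = 4367*(-1/2201) = -4367/2201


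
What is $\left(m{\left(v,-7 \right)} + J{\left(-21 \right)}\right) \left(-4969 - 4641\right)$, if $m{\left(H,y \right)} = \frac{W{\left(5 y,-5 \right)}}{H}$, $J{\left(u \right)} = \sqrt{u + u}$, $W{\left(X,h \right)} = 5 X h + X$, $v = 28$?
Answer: $-288300 - 9610 i \sqrt{42} \approx -2.883 \cdot 10^{5} - 62280.0 i$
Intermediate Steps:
$W{\left(X,h \right)} = X + 5 X h$ ($W{\left(X,h \right)} = 5 X h + X = X + 5 X h$)
$J{\left(u \right)} = \sqrt{2} \sqrt{u}$ ($J{\left(u \right)} = \sqrt{2 u} = \sqrt{2} \sqrt{u}$)
$m{\left(H,y \right)} = - \frac{120 y}{H}$ ($m{\left(H,y \right)} = \frac{5 y \left(1 + 5 \left(-5\right)\right)}{H} = \frac{5 y \left(1 - 25\right)}{H} = \frac{5 y \left(-24\right)}{H} = \frac{\left(-120\right) y}{H} = - \frac{120 y}{H}$)
$\left(m{\left(v,-7 \right)} + J{\left(-21 \right)}\right) \left(-4969 - 4641\right) = \left(\left(-120\right) \left(-7\right) \frac{1}{28} + \sqrt{2} \sqrt{-21}\right) \left(-4969 - 4641\right) = \left(\left(-120\right) \left(-7\right) \frac{1}{28} + \sqrt{2} i \sqrt{21}\right) \left(-9610\right) = \left(30 + i \sqrt{42}\right) \left(-9610\right) = -288300 - 9610 i \sqrt{42}$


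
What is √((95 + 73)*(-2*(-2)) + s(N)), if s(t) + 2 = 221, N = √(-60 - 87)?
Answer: 9*√11 ≈ 29.850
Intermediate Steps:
N = 7*I*√3 (N = √(-147) = 7*I*√3 ≈ 12.124*I)
s(t) = 219 (s(t) = -2 + 221 = 219)
√((95 + 73)*(-2*(-2)) + s(N)) = √((95 + 73)*(-2*(-2)) + 219) = √(168*4 + 219) = √(672 + 219) = √891 = 9*√11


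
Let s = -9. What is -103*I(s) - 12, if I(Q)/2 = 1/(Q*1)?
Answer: 98/9 ≈ 10.889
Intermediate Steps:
I(Q) = 2/Q (I(Q) = 2/((Q*1)) = 2/Q)
-103*I(s) - 12 = -206/(-9) - 12 = -206*(-1)/9 - 12 = -103*(-2/9) - 12 = 206/9 - 12 = 98/9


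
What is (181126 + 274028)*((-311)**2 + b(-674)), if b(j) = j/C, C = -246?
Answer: 1804992080360/41 ≈ 4.4024e+10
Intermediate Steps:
b(j) = -j/246 (b(j) = j/(-246) = j*(-1/246) = -j/246)
(181126 + 274028)*((-311)**2 + b(-674)) = (181126 + 274028)*((-311)**2 - 1/246*(-674)) = 455154*(96721 + 337/123) = 455154*(11897020/123) = 1804992080360/41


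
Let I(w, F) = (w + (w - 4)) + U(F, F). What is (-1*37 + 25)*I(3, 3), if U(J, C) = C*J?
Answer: -132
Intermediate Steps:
I(w, F) = -4 + F**2 + 2*w (I(w, F) = (w + (w - 4)) + F*F = (w + (-4 + w)) + F**2 = (-4 + 2*w) + F**2 = -4 + F**2 + 2*w)
(-1*37 + 25)*I(3, 3) = (-1*37 + 25)*(-4 + 3**2 + 2*3) = (-37 + 25)*(-4 + 9 + 6) = -12*11 = -132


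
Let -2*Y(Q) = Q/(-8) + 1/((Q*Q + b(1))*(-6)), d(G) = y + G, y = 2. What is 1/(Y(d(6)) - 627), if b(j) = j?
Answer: -780/488669 ≈ -0.0015962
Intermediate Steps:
d(G) = 2 + G
Y(Q) = 1/(12*(1 + Q²)) + Q/16 (Y(Q) = -(Q/(-8) + 1/((Q*Q + 1)*(-6)))/2 = -(Q*(-⅛) - ⅙/(Q² + 1))/2 = -(-Q/8 - ⅙/(1 + Q²))/2 = -(-Q/8 - 1/(6*(1 + Q²)))/2 = -(-1/(6*(1 + Q²)) - Q/8)/2 = 1/(12*(1 + Q²)) + Q/16)
1/(Y(d(6)) - 627) = 1/((4 + 3*(2 + 6) + 3*(2 + 6)³)/(48*(1 + (2 + 6)²)) - 627) = 1/((4 + 3*8 + 3*8³)/(48*(1 + 8²)) - 627) = 1/((4 + 24 + 3*512)/(48*(1 + 64)) - 627) = 1/((1/48)*(4 + 24 + 1536)/65 - 627) = 1/((1/48)*(1/65)*1564 - 627) = 1/(391/780 - 627) = 1/(-488669/780) = -780/488669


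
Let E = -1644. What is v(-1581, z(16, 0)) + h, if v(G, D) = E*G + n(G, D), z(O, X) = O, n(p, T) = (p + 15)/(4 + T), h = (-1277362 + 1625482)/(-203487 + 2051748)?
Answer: 16012630276959/6160870 ≈ 2.5991e+6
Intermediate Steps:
h = 116040/616087 (h = 348120/1848261 = 348120*(1/1848261) = 116040/616087 ≈ 0.18835)
n(p, T) = (15 + p)/(4 + T)
v(G, D) = -1644*G + (15 + G)/(4 + D)
v(-1581, z(16, 0)) + h = (15 - 1581 - 1644*(-1581)*(4 + 16))/(4 + 16) + 116040/616087 = (15 - 1581 - 1644*(-1581)*20)/20 + 116040/616087 = (15 - 1581 + 51983280)/20 + 116040/616087 = (1/20)*51981714 + 116040/616087 = 25990857/10 + 116040/616087 = 16012630276959/6160870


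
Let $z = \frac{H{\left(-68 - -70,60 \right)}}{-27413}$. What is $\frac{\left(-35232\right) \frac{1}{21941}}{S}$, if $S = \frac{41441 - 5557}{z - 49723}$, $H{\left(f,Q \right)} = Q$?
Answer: $\frac{12005803052472}{5395775106643} \approx 2.225$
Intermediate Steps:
$z = - \frac{60}{27413}$ ($z = \frac{60}{-27413} = 60 \left(- \frac{1}{27413}\right) = - \frac{60}{27413} \approx -0.0021887$)
$S = - \frac{983688092}{1363056659}$ ($S = \frac{41441 - 5557}{- \frac{60}{27413} - 49723} = \frac{35884}{- \frac{1363056659}{27413}} = 35884 \left(- \frac{27413}{1363056659}\right) = - \frac{983688092}{1363056659} \approx -0.72168$)
$\frac{\left(-35232\right) \frac{1}{21941}}{S} = \frac{\left(-35232\right) \frac{1}{21941}}{- \frac{983688092}{1363056659}} = \left(-35232\right) \frac{1}{21941} \left(- \frac{1363056659}{983688092}\right) = \left(- \frac{35232}{21941}\right) \left(- \frac{1363056659}{983688092}\right) = \frac{12005803052472}{5395775106643}$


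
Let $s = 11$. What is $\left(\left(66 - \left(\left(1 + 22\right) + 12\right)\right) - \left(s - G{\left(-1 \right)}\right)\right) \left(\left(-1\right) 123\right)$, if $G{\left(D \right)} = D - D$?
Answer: $-2460$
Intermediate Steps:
$G{\left(D \right)} = 0$
$\left(\left(66 - \left(\left(1 + 22\right) + 12\right)\right) - \left(s - G{\left(-1 \right)}\right)\right) \left(\left(-1\right) 123\right) = \left(\left(66 - \left(\left(1 + 22\right) + 12\right)\right) + \left(0 - 11\right)\right) \left(\left(-1\right) 123\right) = \left(\left(66 - \left(23 + 12\right)\right) + \left(0 - 11\right)\right) \left(-123\right) = \left(\left(66 - 35\right) - 11\right) \left(-123\right) = \left(31 - 11\right) \left(-123\right) = 20 \left(-123\right) = -2460$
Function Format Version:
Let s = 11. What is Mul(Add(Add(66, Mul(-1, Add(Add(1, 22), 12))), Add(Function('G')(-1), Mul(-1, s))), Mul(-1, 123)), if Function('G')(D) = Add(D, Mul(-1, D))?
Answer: -2460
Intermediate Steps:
Function('G')(D) = 0
Mul(Add(Add(66, Mul(-1, Add(Add(1, 22), 12))), Add(Function('G')(-1), Mul(-1, s))), Mul(-1, 123)) = Mul(Add(Add(66, Mul(-1, Add(Add(1, 22), 12))), Add(0, Mul(-1, 11))), Mul(-1, 123)) = Mul(Add(Add(66, Mul(-1, Add(23, 12))), Add(0, -11)), -123) = Mul(Add(Add(66, Mul(-1, 35)), -11), -123) = Mul(Add(Add(66, -35), -11), -123) = Mul(Add(31, -11), -123) = Mul(20, -123) = -2460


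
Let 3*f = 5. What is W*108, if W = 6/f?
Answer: 1944/5 ≈ 388.80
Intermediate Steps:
f = 5/3 (f = (⅓)*5 = 5/3 ≈ 1.6667)
W = 18/5 (W = 6/(5/3) = 6*(⅗) = 18/5 ≈ 3.6000)
W*108 = (18/5)*108 = 1944/5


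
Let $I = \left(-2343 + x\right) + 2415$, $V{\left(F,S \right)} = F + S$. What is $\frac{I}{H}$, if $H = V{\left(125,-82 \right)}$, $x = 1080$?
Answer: $\frac{1152}{43} \approx 26.791$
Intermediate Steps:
$I = 1152$ ($I = \left(-2343 + 1080\right) + 2415 = -1263 + 2415 = 1152$)
$H = 43$ ($H = 125 - 82 = 43$)
$\frac{I}{H} = \frac{1152}{43}$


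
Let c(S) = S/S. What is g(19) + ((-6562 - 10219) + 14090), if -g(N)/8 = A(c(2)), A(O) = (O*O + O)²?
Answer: -2723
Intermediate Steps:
c(S) = 1
A(O) = (O + O²)² (A(O) = (O² + O)² = (O + O²)²)
g(N) = -32 (g(N) = -8*1²*(1 + 1)² = -8*2² = -8*4 = -32)
g(19) + ((-6562 - 10219) + 14090) = -32 + ((-6562 - 10219) + 14090) = -32 + (-16781 + 14090) = -32 - 2691 = -2723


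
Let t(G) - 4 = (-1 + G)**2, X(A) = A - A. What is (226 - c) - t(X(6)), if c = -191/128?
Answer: 28479/128 ≈ 222.49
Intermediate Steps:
c = -191/128 (c = -191*1/128 = -191/128 ≈ -1.4922)
X(A) = 0
t(G) = 4 + (-1 + G)**2
(226 - c) - t(X(6)) = (226 - 1*(-191/128)) - (4 + (-1 + 0)**2) = (226 + 191/128) - (4 + (-1)**2) = 29119/128 - (4 + 1) = 29119/128 - 1*5 = 29119/128 - 5 = 28479/128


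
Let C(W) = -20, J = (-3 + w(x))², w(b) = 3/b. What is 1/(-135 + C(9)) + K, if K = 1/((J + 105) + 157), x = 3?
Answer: -111/41230 ≈ -0.0026922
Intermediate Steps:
J = 4 (J = (-3 + 3/3)² = (-3 + 3*(⅓))² = (-3 + 1)² = (-2)² = 4)
K = 1/266 (K = 1/((4 + 105) + 157) = 1/(109 + 157) = 1/266 ≈ 0.0037594)
1/(-135 + C(9)) + K = 1/(-135 - 20) + 1/266 = 1/(-155) + 1/266 = -1/155 + 1/266 = -111/41230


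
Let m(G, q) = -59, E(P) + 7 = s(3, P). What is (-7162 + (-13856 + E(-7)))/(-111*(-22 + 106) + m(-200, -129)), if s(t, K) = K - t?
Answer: 21035/9383 ≈ 2.2418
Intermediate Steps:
E(P) = -10 + P (E(P) = -7 + (P - 1*3) = -7 + (P - 3) = -7 + (-3 + P) = -10 + P)
(-7162 + (-13856 + E(-7)))/(-111*(-22 + 106) + m(-200, -129)) = (-7162 + (-13856 + (-10 - 7)))/(-111*(-22 + 106) - 59) = (-7162 + (-13856 - 17))/(-111*84 - 59) = (-7162 - 13873)/(-9324 - 59) = -21035/(-9383) = -21035*(-1/9383) = 21035/9383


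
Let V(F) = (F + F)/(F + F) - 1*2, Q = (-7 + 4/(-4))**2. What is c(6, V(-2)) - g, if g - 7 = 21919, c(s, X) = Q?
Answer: -21862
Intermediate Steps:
Q = 64 (Q = (-7 + 4*(-1/4))**2 = (-7 - 1)**2 = (-8)**2 = 64)
V(F) = -1 (V(F) = (2*F)/((2*F)) - 2 = (2*F)*(1/(2*F)) - 2 = 1 - 2 = -1)
c(s, X) = 64
g = 21926 (g = 7 + 21919 = 21926)
c(6, V(-2)) - g = 64 - 1*21926 = 64 - 21926 = -21862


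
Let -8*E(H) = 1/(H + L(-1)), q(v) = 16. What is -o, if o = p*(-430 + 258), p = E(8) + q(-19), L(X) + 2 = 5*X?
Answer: 5461/2 ≈ 2730.5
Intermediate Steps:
L(X) = -2 + 5*X
E(H) = -1/(8*(-7 + H)) (E(H) = -1/(8*(H + (-2 + 5*(-1)))) = -1/(8*(H + (-2 - 5))) = -1/(8*(H - 7)) = -1/(8*(-7 + H)))
p = 127/8 (p = -1/(-56 + 8*8) + 16 = -1/(-56 + 64) + 16 = -1/8 + 16 = -1*⅛ + 16 = -⅛ + 16 = 127/8 ≈ 15.875)
o = -5461/2 (o = 127*(-430 + 258)/8 = (127/8)*(-172) = -5461/2 ≈ -2730.5)
-o = -1*(-5461/2) = 5461/2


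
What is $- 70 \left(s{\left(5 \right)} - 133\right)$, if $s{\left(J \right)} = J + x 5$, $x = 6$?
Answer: $6860$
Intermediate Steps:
$s{\left(J \right)} = 30 + J$ ($s{\left(J \right)} = J + 6 \cdot 5 = J + 30 = 30 + J$)
$- 70 \left(s{\left(5 \right)} - 133\right) = - 70 \left(\left(30 + 5\right) - 133\right) = - 70 \left(35 - 133\right) = \left(-70\right) \left(-98\right) = 6860$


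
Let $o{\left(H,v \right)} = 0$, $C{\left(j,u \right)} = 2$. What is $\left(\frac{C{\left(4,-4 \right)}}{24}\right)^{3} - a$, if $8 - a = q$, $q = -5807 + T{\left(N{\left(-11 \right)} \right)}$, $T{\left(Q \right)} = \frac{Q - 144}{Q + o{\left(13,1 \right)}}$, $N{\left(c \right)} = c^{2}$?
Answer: $- \frac{1215886343}{209088} \approx -5815.2$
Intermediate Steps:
$T{\left(Q \right)} = \frac{-144 + Q}{Q}$ ($T{\left(Q \right)} = \frac{Q - 144}{Q + 0} = \frac{-144 + Q}{Q}$)
$q = - \frac{702670}{121}$ ($q = -5807 + \frac{-144 + \left(-11\right)^{2}}{\left(-11\right)^{2}} = -5807 + \frac{-144 + 121}{121} = -5807 + \frac{1}{121} \left(-23\right) = -5807 - \frac{23}{121} = - \frac{702670}{121} \approx -5807.2$)
$a = \frac{703638}{121}$ ($a = 8 - - \frac{702670}{121} = 8 + \frac{702670}{121} = \frac{703638}{121} \approx 5815.2$)
$\left(\frac{C{\left(4,-4 \right)}}{24}\right)^{3} - a = \left(\frac{2}{24}\right)^{3} - \frac{703638}{121} = \left(2 \cdot \frac{1}{24}\right)^{3} - \frac{703638}{121} = \left(\frac{1}{12}\right)^{3} - \frac{703638}{121} = \frac{1}{1728} - \frac{703638}{121} = - \frac{1215886343}{209088}$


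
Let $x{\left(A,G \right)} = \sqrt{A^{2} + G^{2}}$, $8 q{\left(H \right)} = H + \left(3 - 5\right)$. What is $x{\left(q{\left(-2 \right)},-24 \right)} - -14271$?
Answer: $14271 + \frac{\sqrt{2305}}{2} \approx 14295.0$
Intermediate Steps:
$q{\left(H \right)} = - \frac{1}{4} + \frac{H}{8}$ ($q{\left(H \right)} = \frac{H + \left(3 - 5\right)}{8} = \frac{H - 2}{8} = \frac{-2 + H}{8} = - \frac{1}{4} + \frac{H}{8}$)
$x{\left(q{\left(-2 \right)},-24 \right)} - -14271 = \sqrt{\left(- \frac{1}{4} + \frac{1}{8} \left(-2\right)\right)^{2} + \left(-24\right)^{2}} - -14271 = \sqrt{\left(- \frac{1}{4} - \frac{1}{4}\right)^{2} + 576} + 14271 = \sqrt{\left(- \frac{1}{2}\right)^{2} + 576} + 14271 = \sqrt{\frac{1}{4} + 576} + 14271 = \sqrt{\frac{2305}{4}} + 14271 = \frac{\sqrt{2305}}{2} + 14271 = 14271 + \frac{\sqrt{2305}}{2}$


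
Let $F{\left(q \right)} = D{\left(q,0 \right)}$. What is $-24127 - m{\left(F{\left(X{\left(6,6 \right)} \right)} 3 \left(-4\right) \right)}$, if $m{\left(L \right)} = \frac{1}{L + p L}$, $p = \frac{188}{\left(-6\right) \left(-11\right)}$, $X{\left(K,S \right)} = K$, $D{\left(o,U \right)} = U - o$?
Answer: $- \frac{73539107}{3048} \approx -24127.0$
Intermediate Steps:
$p = \frac{94}{33}$ ($p = \frac{188}{66} = 188 \cdot \frac{1}{66} = \frac{94}{33} \approx 2.8485$)
$F{\left(q \right)} = - q$ ($F{\left(q \right)} = 0 - q = - q$)
$m{\left(L \right)} = \frac{33}{127 L}$ ($m{\left(L \right)} = \frac{1}{L + \frac{94 L}{33}} = \frac{1}{\frac{127}{33} L} = \frac{33}{127 L}$)
$-24127 - m{\left(F{\left(X{\left(6,6 \right)} \right)} 3 \left(-4\right) \right)} = -24127 - \frac{33}{127 \left(-1\right) 6 \cdot 3 \left(-4\right)} = -24127 - \frac{33}{127 \left(-6\right) 3 \left(-4\right)} = -24127 - \frac{33}{127 \left(\left(-18\right) \left(-4\right)\right)} = -24127 - \frac{33}{127 \cdot 72} = -24127 - \frac{33}{127} \cdot \frac{1}{72} = -24127 - \frac{11}{3048} = - \frac{73539107}{3048}$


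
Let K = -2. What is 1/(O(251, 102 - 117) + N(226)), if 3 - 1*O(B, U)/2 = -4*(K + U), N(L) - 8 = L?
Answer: 1/104 ≈ 0.0096154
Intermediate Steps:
N(L) = 8 + L
O(B, U) = -10 + 8*U (O(B, U) = 6 - (-8)*(-2 + U) = 6 - 2*(8 - 4*U) = 6 + (-16 + 8*U) = -10 + 8*U)
1/(O(251, 102 - 117) + N(226)) = 1/((-10 + 8*(102 - 117)) + (8 + 226)) = 1/((-10 + 8*(-15)) + 234) = 1/((-10 - 120) + 234) = 1/(-130 + 234) = 1/104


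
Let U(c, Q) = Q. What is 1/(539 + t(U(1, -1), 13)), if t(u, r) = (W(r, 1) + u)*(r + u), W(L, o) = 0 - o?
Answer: 1/515 ≈ 0.0019417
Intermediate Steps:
W(L, o) = -o
t(u, r) = (-1 + u)*(r + u) (t(u, r) = (-1*1 + u)*(r + u) = (-1 + u)*(r + u))
1/(539 + t(U(1, -1), 13)) = 1/(539 + ((-1)² - 1*13 - 1*(-1) + 13*(-1))) = 1/(539 + (1 - 13 + 1 - 13)) = 1/(539 - 24) = 1/515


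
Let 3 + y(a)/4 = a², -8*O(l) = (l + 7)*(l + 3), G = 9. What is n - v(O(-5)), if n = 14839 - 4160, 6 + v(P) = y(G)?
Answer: 10373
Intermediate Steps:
O(l) = -(3 + l)*(7 + l)/8 (O(l) = -(l + 7)*(l + 3)/8 = -(7 + l)*(3 + l)/8 = -(3 + l)*(7 + l)/8)
y(a) = -12 + 4*a²
v(P) = 306 (v(P) = -6 + (-12 + 4*9²) = -6 + (-12 + 4*81) = -6 + (-12 + 324) = -6 + 312 = 306)
n = 10679
n - v(O(-5)) = 10679 - 1*306 = 10679 - 306 = 10373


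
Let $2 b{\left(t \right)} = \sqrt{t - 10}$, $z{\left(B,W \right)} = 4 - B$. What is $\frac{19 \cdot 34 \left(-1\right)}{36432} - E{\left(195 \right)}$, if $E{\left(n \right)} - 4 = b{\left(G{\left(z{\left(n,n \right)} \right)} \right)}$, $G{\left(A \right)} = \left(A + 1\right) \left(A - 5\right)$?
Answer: $- \frac{73187}{18216} - \frac{\sqrt{37230}}{2} \approx -100.49$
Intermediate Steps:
$G{\left(A \right)} = \left(1 + A\right) \left(-5 + A\right)$
$b{\left(t \right)} = \frac{\sqrt{-10 + t}}{2}$ ($b{\left(t \right)} = \frac{\sqrt{t - 10}}{2} = \frac{\sqrt{-10 + t}}{2}$)
$E{\left(n \right)} = 4 + \frac{\sqrt{-31 + \left(4 - n\right)^{2} + 4 n}}{2}$ ($E{\left(n \right)} = 4 + \frac{\sqrt{-10 - \left(5 - \left(4 - n\right)^{2} + 4 \left(4 - n\right)\right)}}{2} = 4 + \frac{\sqrt{-10 + \left(-5 + \left(4 - n\right)^{2} + \left(-16 + 4 n\right)\right)}}{2} = 4 + \frac{\sqrt{-10 + \left(-21 + \left(4 - n\right)^{2} + 4 n\right)}}{2} = 4 + \frac{\sqrt{-31 + \left(4 - n\right)^{2} + 4 n}}{2}$)
$\frac{19 \cdot 34 \left(-1\right)}{36432} - E{\left(195 \right)} = \frac{19 \cdot 34 \left(-1\right)}{36432} - \left(4 + \frac{\sqrt{-15 + 195^{2} - 780}}{2}\right) = 646 \left(-1\right) \frac{1}{36432} - \left(4 + \frac{\sqrt{-15 + 38025 - 780}}{2}\right) = \left(-646\right) \frac{1}{36432} - \left(4 + \frac{\sqrt{37230}}{2}\right) = - \frac{323}{18216} - \left(4 + \frac{\sqrt{37230}}{2}\right) = - \frac{73187}{18216} - \frac{\sqrt{37230}}{2}$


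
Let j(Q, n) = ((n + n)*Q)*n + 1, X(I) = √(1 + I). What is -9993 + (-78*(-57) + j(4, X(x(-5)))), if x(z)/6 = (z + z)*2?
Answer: -6498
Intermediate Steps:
x(z) = 24*z (x(z) = 6*((z + z)*2) = 6*((2*z)*2) = 6*(4*z) = 24*z)
j(Q, n) = 1 + 2*Q*n² (j(Q, n) = ((2*n)*Q)*n + 1 = (2*Q*n)*n + 1 = 2*Q*n² + 1 = 1 + 2*Q*n²)
-9993 + (-78*(-57) + j(4, X(x(-5)))) = -9993 + (-78*(-57) + (1 + 2*4*(√(1 + 24*(-5)))²)) = -9993 + (4446 + (1 + 2*4*(√(1 - 120))²)) = -9993 + (4446 + (1 + 2*4*(√(-119))²)) = -9993 + (4446 + (1 + 2*4*(I*√119)²)) = -9993 + (4446 + (1 + 2*4*(-119))) = -9993 + (4446 + (1 - 952)) = -9993 + (4446 - 951) = -9993 + 3495 = -6498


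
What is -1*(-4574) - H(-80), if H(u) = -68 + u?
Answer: 4722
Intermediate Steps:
-1*(-4574) - H(-80) = -1*(-4574) - (-68 - 80) = 4574 - 1*(-148) = 4574 + 148 = 4722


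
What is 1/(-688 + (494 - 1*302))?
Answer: -1/496 ≈ -0.0020161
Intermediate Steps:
1/(-688 + (494 - 1*302)) = 1/(-688 + (494 - 302)) = 1/(-688 + 192) = 1/(-496) = -1/496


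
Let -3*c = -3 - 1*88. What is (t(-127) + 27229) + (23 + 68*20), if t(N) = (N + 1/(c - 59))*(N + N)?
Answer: 2617791/43 ≈ 60879.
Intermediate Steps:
c = 91/3 (c = -(-3 - 1*88)/3 = -(-3 - 88)/3 = -1/3*(-91) = 91/3 ≈ 30.333)
t(N) = 2*N*(-3/86 + N) (t(N) = (N + 1/(91/3 - 59))*(N + N) = (N + 1/(-86/3))*(2*N) = (N - 3/86)*(2*N) = (-3/86 + N)*(2*N) = 2*N*(-3/86 + N))
(t(-127) + 27229) + (23 + 68*20) = ((1/43)*(-127)*(-3 + 86*(-127)) + 27229) + (23 + 68*20) = ((1/43)*(-127)*(-3 - 10922) + 27229) + (23 + 1360) = ((1/43)*(-127)*(-10925) + 27229) + 1383 = (1387475/43 + 27229) + 1383 = 2558322/43 + 1383 = 2617791/43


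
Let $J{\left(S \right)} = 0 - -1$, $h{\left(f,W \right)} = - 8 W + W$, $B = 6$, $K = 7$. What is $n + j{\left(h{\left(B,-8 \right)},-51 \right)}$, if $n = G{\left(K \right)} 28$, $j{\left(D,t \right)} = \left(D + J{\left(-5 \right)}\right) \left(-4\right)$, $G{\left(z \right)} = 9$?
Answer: $24$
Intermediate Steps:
$h{\left(f,W \right)} = - 7 W$
$J{\left(S \right)} = 1$ ($J{\left(S \right)} = 0 + 1 = 1$)
$j{\left(D,t \right)} = -4 - 4 D$ ($j{\left(D,t \right)} = \left(D + 1\right) \left(-4\right) = \left(1 + D\right) \left(-4\right) = -4 - 4 D$)
$n = 252$ ($n = 9 \cdot 28 = 252$)
$n + j{\left(h{\left(B,-8 \right)},-51 \right)} = 252 - \left(4 + 4 \left(\left(-7\right) \left(-8\right)\right)\right) = 252 - 228 = 24$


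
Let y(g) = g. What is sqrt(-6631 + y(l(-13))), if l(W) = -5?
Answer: 2*I*sqrt(1659) ≈ 81.462*I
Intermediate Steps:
sqrt(-6631 + y(l(-13))) = sqrt(-6631 - 5) = sqrt(-6636) = 2*I*sqrt(1659)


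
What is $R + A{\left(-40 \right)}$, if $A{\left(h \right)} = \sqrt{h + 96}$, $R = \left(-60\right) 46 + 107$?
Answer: $-2653 + 2 \sqrt{14} \approx -2645.5$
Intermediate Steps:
$R = -2653$ ($R = -2760 + 107 = -2653$)
$A{\left(h \right)} = \sqrt{96 + h}$
$R + A{\left(-40 \right)} = -2653 + \sqrt{96 - 40} = -2653 + \sqrt{56} = -2653 + 2 \sqrt{14}$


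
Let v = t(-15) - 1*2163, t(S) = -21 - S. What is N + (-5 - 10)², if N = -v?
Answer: 2394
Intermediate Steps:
v = -2169 (v = (-21 - 1*(-15)) - 1*2163 = (-21 + 15) - 2163 = -6 - 2163 = -2169)
N = 2169 (N = -1*(-2169) = 2169)
N + (-5 - 10)² = 2169 + (-5 - 10)² = 2169 + (-15)² = 2169 + 225 = 2394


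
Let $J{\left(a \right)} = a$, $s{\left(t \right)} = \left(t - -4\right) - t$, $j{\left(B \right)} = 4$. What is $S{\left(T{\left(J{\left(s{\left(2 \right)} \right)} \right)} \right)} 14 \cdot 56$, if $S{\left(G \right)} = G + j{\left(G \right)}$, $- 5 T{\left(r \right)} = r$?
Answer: $\frac{12544}{5} \approx 2508.8$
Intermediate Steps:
$s{\left(t \right)} = 4$ ($s{\left(t \right)} = \left(t + 4\right) - t = \left(4 + t\right) - t = 4$)
$T{\left(r \right)} = - \frac{r}{5}$
$S{\left(G \right)} = 4 + G$ ($S{\left(G \right)} = G + 4 = 4 + G$)
$S{\left(T{\left(J{\left(s{\left(2 \right)} \right)} \right)} \right)} 14 \cdot 56 = \left(4 - \frac{4}{5}\right) 14 \cdot 56 = \frac{16}{5} \cdot 14 \cdot 56 = \frac{224}{5} \cdot 56 = \frac{12544}{5}$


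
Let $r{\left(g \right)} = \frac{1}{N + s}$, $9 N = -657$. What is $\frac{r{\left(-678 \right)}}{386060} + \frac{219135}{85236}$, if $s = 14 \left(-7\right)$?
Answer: $\frac{602769710411}{234456747390} \approx 2.5709$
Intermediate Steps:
$N = -73$ ($N = \frac{1}{9} \left(-657\right) = -73$)
$s = -98$
$r{\left(g \right)} = - \frac{1}{171}$ ($r{\left(g \right)} = \frac{1}{-73 - 98} = \frac{1}{-171} = - \frac{1}{171}$)
$\frac{r{\left(-678 \right)}}{386060} + \frac{219135}{85236} = - \frac{1}{171 \cdot 386060} + \frac{219135}{85236} = \left(- \frac{1}{171}\right) \frac{1}{386060} + 219135 \cdot \frac{1}{85236} = - \frac{1}{66016260} + \frac{73045}{28412} = \frac{602769710411}{234456747390}$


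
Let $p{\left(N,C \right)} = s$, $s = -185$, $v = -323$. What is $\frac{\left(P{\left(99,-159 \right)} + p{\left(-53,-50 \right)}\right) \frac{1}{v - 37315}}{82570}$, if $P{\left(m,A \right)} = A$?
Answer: $\frac{86}{776942415} \approx 1.1069 \cdot 10^{-7}$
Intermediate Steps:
$p{\left(N,C \right)} = -185$
$\frac{\left(P{\left(99,-159 \right)} + p{\left(-53,-50 \right)}\right) \frac{1}{v - 37315}}{82570} = \frac{\left(-159 - 185\right) \frac{1}{-323 - 37315}}{82570} = - \frac{344}{-37638} \cdot \frac{1}{82570} = \left(-344\right) \left(- \frac{1}{37638}\right) \frac{1}{82570} = \frac{172}{18819} \cdot \frac{1}{82570} = \frac{86}{776942415}$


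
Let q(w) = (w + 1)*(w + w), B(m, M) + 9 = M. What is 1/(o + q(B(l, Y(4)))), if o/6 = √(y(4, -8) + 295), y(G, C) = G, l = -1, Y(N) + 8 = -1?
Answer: 17/10105 - √299/60630 ≈ 0.0013971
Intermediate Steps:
Y(N) = -9 (Y(N) = -8 - 1 = -9)
B(m, M) = -9 + M
q(w) = 2*w*(1 + w) (q(w) = (1 + w)*(2*w) = 2*w*(1 + w))
o = 6*√299 (o = 6*√(4 + 295) = 6*√299 ≈ 103.75)
1/(o + q(B(l, Y(4)))) = 1/(6*√299 + 2*(-9 - 9)*(1 + (-9 - 9))) = 1/(6*√299 + 2*(-18)*(1 - 18)) = 1/(6*√299 + 2*(-18)*(-17)) = 1/(6*√299 + 612) = 1/(612 + 6*√299)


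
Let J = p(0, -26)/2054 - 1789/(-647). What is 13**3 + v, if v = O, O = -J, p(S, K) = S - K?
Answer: 112153283/51113 ≈ 2194.2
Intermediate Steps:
J = 141978/51113 (J = (0 - 1*(-26))/2054 - 1789/(-647) = (0 + 26)*(1/2054) - 1789*(-1/647) = 26*(1/2054) + 1789/647 = 1/79 + 1789/647 = 141978/51113 ≈ 2.7777)
O = -141978/51113 (O = -1*141978/51113 = -141978/51113 ≈ -2.7777)
v = -141978/51113 ≈ -2.7777
13**3 + v = 13**3 - 141978/51113 = 2197 - 141978/51113 = 112153283/51113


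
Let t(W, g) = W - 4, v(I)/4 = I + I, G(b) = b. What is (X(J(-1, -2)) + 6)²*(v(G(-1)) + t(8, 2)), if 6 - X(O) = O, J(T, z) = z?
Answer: -784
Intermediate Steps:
v(I) = 8*I (v(I) = 4*(I + I) = 4*(2*I) = 8*I)
t(W, g) = -4 + W
X(O) = 6 - O
(X(J(-1, -2)) + 6)²*(v(G(-1)) + t(8, 2)) = ((6 - 1*(-2)) + 6)²*(8*(-1) + (-4 + 8)) = ((6 + 2) + 6)²*(-8 + 4) = (8 + 6)²*(-4) = 14²*(-4) = 196*(-4) = -784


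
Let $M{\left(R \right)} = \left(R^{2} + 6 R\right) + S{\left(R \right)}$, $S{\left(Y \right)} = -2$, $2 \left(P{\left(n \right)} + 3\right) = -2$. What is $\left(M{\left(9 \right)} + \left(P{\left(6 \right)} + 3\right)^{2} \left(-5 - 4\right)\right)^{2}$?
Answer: $15376$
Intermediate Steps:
$P{\left(n \right)} = -4$ ($P{\left(n \right)} = -3 + \frac{1}{2} \left(-2\right) = -3 - 1 = -4$)
$M{\left(R \right)} = -2 + R^{2} + 6 R$ ($M{\left(R \right)} = \left(R^{2} + 6 R\right) - 2 = -2 + R^{2} + 6 R$)
$\left(M{\left(9 \right)} + \left(P{\left(6 \right)} + 3\right)^{2} \left(-5 - 4\right)\right)^{2} = \left(\left(-2 + 9^{2} + 6 \cdot 9\right) + \left(-4 + 3\right)^{2} \left(-5 - 4\right)\right)^{2} = \left(\left(-2 + 81 + 54\right) + \left(-1\right)^{2} \left(-5 - 4\right)\right)^{2} = \left(133 + 1 \left(-9\right)\right)^{2} = \left(133 - 9\right)^{2} = 124^{2} = 15376$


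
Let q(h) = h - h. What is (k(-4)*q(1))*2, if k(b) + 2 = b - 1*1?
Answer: 0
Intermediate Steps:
q(h) = 0
k(b) = -3 + b (k(b) = -2 + (b - 1*1) = -2 + (b - 1) = -2 + (-1 + b) = -3 + b)
(k(-4)*q(1))*2 = ((-3 - 4)*0)*2 = -7*0*2 = 0*2 = 0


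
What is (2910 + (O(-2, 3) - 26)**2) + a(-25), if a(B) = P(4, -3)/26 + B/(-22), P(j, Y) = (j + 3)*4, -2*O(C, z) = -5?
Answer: 1981673/572 ≈ 3464.5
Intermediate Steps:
O(C, z) = 5/2 (O(C, z) = -1/2*(-5) = 5/2)
P(j, Y) = 12 + 4*j (P(j, Y) = (3 + j)*4 = 12 + 4*j)
a(B) = 14/13 - B/22 (a(B) = (12 + 4*4)/26 + B/(-22) = (12 + 16)*(1/26) + B*(-1/22) = 28*(1/26) - B/22 = 14/13 - B/22)
(2910 + (O(-2, 3) - 26)**2) + a(-25) = (2910 + (5/2 - 26)**2) + (14/13 - 1/22*(-25)) = (2910 + (-47/2)**2) + (14/13 + 25/22) = (2910 + 2209/4) + 633/286 = 13849/4 + 633/286 = 1981673/572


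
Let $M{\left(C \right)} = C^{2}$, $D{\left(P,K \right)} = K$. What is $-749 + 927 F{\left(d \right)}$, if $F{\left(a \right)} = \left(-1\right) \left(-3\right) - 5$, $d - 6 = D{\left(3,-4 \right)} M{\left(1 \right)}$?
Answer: $-2603$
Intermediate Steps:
$d = 2$ ($d = 6 - 4 \cdot 1^{2} = 6 - 4 = 2$)
$F{\left(a \right)} = -2$ ($F{\left(a \right)} = 3 - 5 = -2$)
$-749 + 927 F{\left(d \right)} = -749 + 927 \left(-2\right) = -749 - 1854 = -2603$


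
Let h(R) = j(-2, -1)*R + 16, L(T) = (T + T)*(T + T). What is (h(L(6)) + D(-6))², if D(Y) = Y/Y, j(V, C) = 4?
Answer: 351649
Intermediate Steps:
L(T) = 4*T² (L(T) = (2*T)*(2*T) = 4*T²)
D(Y) = 1
h(R) = 16 + 4*R (h(R) = 4*R + 16 = 16 + 4*R)
(h(L(6)) + D(-6))² = ((16 + 4*(4*6²)) + 1)² = ((16 + 4*(4*36)) + 1)² = ((16 + 4*144) + 1)² = ((16 + 576) + 1)² = (592 + 1)² = 593² = 351649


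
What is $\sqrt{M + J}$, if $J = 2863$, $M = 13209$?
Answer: $14 \sqrt{82} \approx 126.78$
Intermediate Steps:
$\sqrt{M + J} = \sqrt{13209 + 2863} = \sqrt{16072} = 14 \sqrt{82}$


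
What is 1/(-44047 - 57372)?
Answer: -1/101419 ≈ -9.8601e-6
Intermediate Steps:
1/(-44047 - 57372) = 1/(-101419) = -1/101419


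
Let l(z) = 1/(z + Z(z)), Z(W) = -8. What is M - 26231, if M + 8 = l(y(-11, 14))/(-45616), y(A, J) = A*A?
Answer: -135251759313/5154608 ≈ -26239.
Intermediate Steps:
y(A, J) = A²
l(z) = 1/(-8 + z) (l(z) = 1/(z - 8) = 1/(-8 + z))
M = -41236865/5154608 (M = -8 + 1/(-8 + (-11)²*(-45616)) = -8 - 1/45616/(-8 + 121) = -8 - 1/45616/113 = -8 + (1/113)*(-1/45616) = -8 - 1/5154608 = -41236865/5154608 ≈ -8.0000)
M - 26231 = -41236865/5154608 - 26231 = -135251759313/5154608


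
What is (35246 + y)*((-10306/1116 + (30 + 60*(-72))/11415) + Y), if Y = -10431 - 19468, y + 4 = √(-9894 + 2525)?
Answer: -223792560445043/212319 - 12700332583*I*√7369/424638 ≈ -1.054e+9 - 2.5674e+6*I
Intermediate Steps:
y = -4 + I*√7369 (y = -4 + √(-9894 + 2525) = -4 + √(-7369) = -4 + I*√7369 ≈ -4.0 + 85.843*I)
Y = -29899
(35246 + y)*((-10306/1116 + (30 + 60*(-72))/11415) + Y) = (35246 + (-4 + I*√7369))*((-10306/1116 + (30 + 60*(-72))/11415) - 29899) = (35242 + I*√7369)*((-10306*1/1116 + (30 - 4320)*(1/11415)) - 29899) = (35242 + I*√7369)*((-5153/558 - 4290*1/11415) - 29899) = (35242 + I*√7369)*((-5153/558 - 286/761) - 29899) = (35242 + I*√7369)*(-4081021/424638 - 29899) = (35242 + I*√7369)*(-12700332583/424638) = -223792560445043/212319 - 12700332583*I*√7369/424638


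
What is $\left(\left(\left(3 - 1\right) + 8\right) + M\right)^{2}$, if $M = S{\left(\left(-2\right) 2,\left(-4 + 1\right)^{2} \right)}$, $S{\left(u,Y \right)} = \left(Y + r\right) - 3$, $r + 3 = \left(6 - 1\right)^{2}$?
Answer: $1444$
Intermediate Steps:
$r = 22$ ($r = -3 + \left(6 - 1\right)^{2} = -3 + 5^{2} = -3 + 25 = 22$)
$S{\left(u,Y \right)} = 19 + Y$ ($S{\left(u,Y \right)} = \left(Y + 22\right) - 3 = \left(22 + Y\right) - 3 = 19 + Y$)
$M = 28$ ($M = 19 + \left(-4 + 1\right)^{2} = 19 + \left(-3\right)^{2} = 19 + 9 = 28$)
$\left(\left(\left(3 - 1\right) + 8\right) + M\right)^{2} = \left(\left(\left(3 - 1\right) + 8\right) + 28\right)^{2} = \left(\left(2 + 8\right) + 28\right)^{2} = \left(10 + 28\right)^{2} = 38^{2} = 1444$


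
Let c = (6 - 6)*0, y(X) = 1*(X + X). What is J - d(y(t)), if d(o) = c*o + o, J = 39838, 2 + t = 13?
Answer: 39816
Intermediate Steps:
t = 11 (t = -2 + 13 = 11)
y(X) = 2*X (y(X) = 1*(2*X) = 2*X)
c = 0 (c = 0*0 = 0)
d(o) = o (d(o) = 0*o + o = 0 + o = o)
J - d(y(t)) = 39838 - 2*11 = 39838 - 1*22 = 39838 - 22 = 39816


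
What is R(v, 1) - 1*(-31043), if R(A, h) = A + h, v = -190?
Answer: 30854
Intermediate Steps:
R(v, 1) - 1*(-31043) = (-190 + 1) - 1*(-31043) = -189 + 31043 = 30854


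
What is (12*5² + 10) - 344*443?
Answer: -152082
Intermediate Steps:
(12*5² + 10) - 344*443 = (12*25 + 10) - 152392 = (300 + 10) - 152392 = 310 - 152392 = -152082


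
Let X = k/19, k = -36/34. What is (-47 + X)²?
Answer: 231009601/104329 ≈ 2214.2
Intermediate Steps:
k = -18/17 (k = -36*1/34 = -18/17 ≈ -1.0588)
X = -18/323 (X = -18/17/19 = -18/17*1/19 = -18/323 ≈ -0.055728)
(-47 + X)² = (-47 - 18/323)² = (-15199/323)² = 231009601/104329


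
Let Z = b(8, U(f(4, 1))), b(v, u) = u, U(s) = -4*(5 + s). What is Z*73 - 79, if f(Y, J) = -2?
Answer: -955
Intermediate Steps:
U(s) = -20 - 4*s
Z = -12 (Z = -20 - 4*(-2) = -20 + 8 = -12)
Z*73 - 79 = -12*73 - 79 = -876 - 79 = -955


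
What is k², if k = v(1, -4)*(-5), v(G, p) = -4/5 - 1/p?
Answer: 121/16 ≈ 7.5625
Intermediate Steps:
v(G, p) = -⅘ - 1/p (v(G, p) = -4*⅕ - 1/p = -⅘ - 1/p)
k = 11/4 (k = (-⅘ - 1/(-4))*(-5) = (-⅘ - 1*(-¼))*(-5) = (-⅘ + ¼)*(-5) = -11/20*(-5) = 11/4 ≈ 2.7500)
k² = (11/4)² = 121/16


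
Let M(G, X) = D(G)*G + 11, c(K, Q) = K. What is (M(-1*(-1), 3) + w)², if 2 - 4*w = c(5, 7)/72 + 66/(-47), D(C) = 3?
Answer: 40316222521/183223296 ≈ 220.04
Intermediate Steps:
M(G, X) = 11 + 3*G (M(G, X) = 3*G + 11 = 11 + 3*G)
w = 11285/13536 (w = ½ - (5/72 + 66/(-47))/4 = ½ - (5*(1/72) + 66*(-1/47))/4 = ½ - (5/72 - 66/47)/4 = ½ - ¼*(-4517/3384) = ½ + 4517/13536 = 11285/13536 ≈ 0.83370)
(M(-1*(-1), 3) + w)² = ((11 + 3*(-1*(-1))) + 11285/13536)² = ((11 + 3*1) + 11285/13536)² = ((11 + 3) + 11285/13536)² = (14 + 11285/13536)² = (200789/13536)² = 40316222521/183223296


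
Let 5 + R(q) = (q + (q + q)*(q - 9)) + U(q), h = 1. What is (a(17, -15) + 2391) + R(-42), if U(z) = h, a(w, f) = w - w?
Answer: 6629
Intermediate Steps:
a(w, f) = 0
U(z) = 1
R(q) = -4 + q + 2*q*(-9 + q) (R(q) = -5 + ((q + (q + q)*(q - 9)) + 1) = -5 + ((q + (2*q)*(-9 + q)) + 1) = -5 + ((q + 2*q*(-9 + q)) + 1) = -5 + (1 + q + 2*q*(-9 + q)) = -4 + q + 2*q*(-9 + q))
(a(17, -15) + 2391) + R(-42) = (0 + 2391) + (-4 - 17*(-42) + 2*(-42)**2) = 2391 + (-4 + 714 + 2*1764) = 2391 + (-4 + 714 + 3528) = 2391 + 4238 = 6629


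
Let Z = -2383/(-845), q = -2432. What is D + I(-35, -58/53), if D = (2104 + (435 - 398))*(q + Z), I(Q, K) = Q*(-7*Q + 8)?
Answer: -4402221112/845 ≈ -5.2097e+6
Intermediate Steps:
Z = 2383/845 (Z = -2383*(-1/845) = 2383/845 ≈ 2.8201)
I(Q, K) = Q*(8 - 7*Q)
D = -4394738637/845 (D = (2104 + (435 - 398))*(-2432 + 2383/845) = (2104 + 37)*(-2052657/845) = 2141*(-2052657/845) = -4394738637/845 ≈ -5.2009e+6)
D + I(-35, -58/53) = -4394738637/845 - 35*(8 - 7*(-35)) = -4394738637/845 - 35*(8 + 245) = -4394738637/845 - 35*253 = -4394738637/845 - 8855 = -4402221112/845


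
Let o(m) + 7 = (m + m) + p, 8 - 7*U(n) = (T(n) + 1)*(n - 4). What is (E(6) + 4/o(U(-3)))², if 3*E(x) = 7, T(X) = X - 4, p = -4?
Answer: 866761/189225 ≈ 4.5806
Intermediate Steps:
T(X) = -4 + X
E(x) = 7/3 (E(x) = (⅓)*7 = 7/3)
U(n) = 8/7 - (-4 + n)*(-3 + n)/7 (U(n) = 8/7 - ((-4 + n) + 1)*(n - 4)/7 = 8/7 - (-3 + n)*(-4 + n)/7 = 8/7 - (-4 + n)*(-3 + n)/7)
o(m) = -11 + 2*m (o(m) = -7 + ((m + m) - 4) = -7 + (2*m - 4) = -7 + (-4 + 2*m) = -11 + 2*m)
(E(6) + 4/o(U(-3)))² = (7/3 + 4/(-11 + 2*(-4/7 - 3 - ⅐*(-3)²)))² = (7/3 + 4/(-11 + 2*(-4/7 - 3 - ⅐*9)))² = (7/3 + 4/(-11 + 2*(-4/7 - 3 - 9/7)))² = (7/3 + 4/(-11 + 2*(-34/7)))² = (7/3 + 4/(-11 - 68/7))² = (7/3 + 4/(-145/7))² = (7/3 + 4*(-7/145))² = (7/3 - 28/145)² = (931/435)² = 866761/189225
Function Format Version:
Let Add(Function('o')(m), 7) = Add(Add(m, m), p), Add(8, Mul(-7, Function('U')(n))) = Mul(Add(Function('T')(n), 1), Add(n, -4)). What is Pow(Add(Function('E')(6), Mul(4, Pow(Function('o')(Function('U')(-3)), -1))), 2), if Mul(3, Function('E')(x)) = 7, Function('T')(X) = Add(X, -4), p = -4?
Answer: Rational(866761, 189225) ≈ 4.5806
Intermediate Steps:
Function('T')(X) = Add(-4, X)
Function('E')(x) = Rational(7, 3) (Function('E')(x) = Mul(Rational(1, 3), 7) = Rational(7, 3))
Function('U')(n) = Add(Rational(8, 7), Mul(Rational(-1, 7), Add(-4, n), Add(-3, n))) (Function('U')(n) = Add(Rational(8, 7), Mul(Rational(-1, 7), Mul(Add(Add(-4, n), 1), Add(n, -4)))) = Add(Rational(8, 7), Mul(Rational(-1, 7), Mul(Add(-3, n), Add(-4, n)))) = Add(Rational(8, 7), Mul(Rational(-1, 7), Mul(Add(-4, n), Add(-3, n)))) = Add(Rational(8, 7), Mul(Rational(-1, 7), Add(-4, n), Add(-3, n))))
Function('o')(m) = Add(-11, Mul(2, m)) (Function('o')(m) = Add(-7, Add(Add(m, m), -4)) = Add(-7, Add(Mul(2, m), -4)) = Add(-7, Add(-4, Mul(2, m))) = Add(-11, Mul(2, m)))
Pow(Add(Function('E')(6), Mul(4, Pow(Function('o')(Function('U')(-3)), -1))), 2) = Pow(Add(Rational(7, 3), Mul(4, Pow(Add(-11, Mul(2, Add(Rational(-4, 7), -3, Mul(Rational(-1, 7), Pow(-3, 2))))), -1))), 2) = Pow(Add(Rational(7, 3), Mul(4, Pow(Add(-11, Mul(2, Add(Rational(-4, 7), -3, Mul(Rational(-1, 7), 9)))), -1))), 2) = Pow(Add(Rational(7, 3), Mul(4, Pow(Add(-11, Mul(2, Add(Rational(-4, 7), -3, Rational(-9, 7)))), -1))), 2) = Pow(Add(Rational(7, 3), Mul(4, Pow(Add(-11, Mul(2, Rational(-34, 7))), -1))), 2) = Pow(Add(Rational(7, 3), Mul(4, Pow(Add(-11, Rational(-68, 7)), -1))), 2) = Pow(Add(Rational(7, 3), Mul(4, Pow(Rational(-145, 7), -1))), 2) = Pow(Add(Rational(7, 3), Mul(4, Rational(-7, 145))), 2) = Pow(Add(Rational(7, 3), Rational(-28, 145)), 2) = Pow(Rational(931, 435), 2) = Rational(866761, 189225)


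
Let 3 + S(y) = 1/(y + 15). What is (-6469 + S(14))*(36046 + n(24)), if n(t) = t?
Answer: -6769870090/29 ≈ -2.3344e+8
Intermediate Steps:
S(y) = -3 + 1/(15 + y) (S(y) = -3 + 1/(y + 15) = -3 + 1/(15 + y))
(-6469 + S(14))*(36046 + n(24)) = (-6469 + (-44 - 3*14)/(15 + 14))*(36046 + 24) = (-6469 + (-44 - 42)/29)*36070 = (-6469 + (1/29)*(-86))*36070 = (-6469 - 86/29)*36070 = -187687/29*36070 = -6769870090/29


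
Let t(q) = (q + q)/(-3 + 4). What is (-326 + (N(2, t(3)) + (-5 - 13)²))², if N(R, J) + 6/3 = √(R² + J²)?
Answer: 56 - 16*√10 ≈ 5.4036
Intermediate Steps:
t(q) = 2*q (t(q) = (2*q)/1 = (2*q)*1 = 2*q)
N(R, J) = -2 + √(J² + R²) (N(R, J) = -2 + √(R² + J²) = -2 + √(J² + R²))
(-326 + (N(2, t(3)) + (-5 - 13)²))² = (-326 + ((-2 + √((2*3)² + 2²)) + (-5 - 13)²))² = (-326 + ((-2 + √(6² + 4)) + (-18)²))² = (-326 + ((-2 + √(36 + 4)) + 324))² = (-326 + ((-2 + √40) + 324))² = (-326 + ((-2 + 2*√10) + 324))² = (-326 + (322 + 2*√10))² = (-4 + 2*√10)²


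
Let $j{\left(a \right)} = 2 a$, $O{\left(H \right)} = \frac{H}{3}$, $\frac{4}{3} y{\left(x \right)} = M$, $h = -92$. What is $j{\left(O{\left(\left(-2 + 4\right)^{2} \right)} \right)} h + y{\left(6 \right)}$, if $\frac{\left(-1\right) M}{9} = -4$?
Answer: $- \frac{655}{3} \approx -218.33$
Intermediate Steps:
$M = 36$ ($M = \left(-9\right) \left(-4\right) = 36$)
$y{\left(x \right)} = 27$ ($y{\left(x \right)} = \frac{3}{4} \cdot 36 = 27$)
$O{\left(H \right)} = \frac{H}{3}$ ($O{\left(H \right)} = H \frac{1}{3} = \frac{H}{3}$)
$j{\left(O{\left(\left(-2 + 4\right)^{2} \right)} \right)} h + y{\left(6 \right)} = 2 \frac{\left(-2 + 4\right)^{2}}{3} \left(-92\right) + 27 = 2 \frac{2^{2}}{3} \left(-92\right) + 27 = 2 \cdot \frac{1}{3} \cdot 4 \left(-92\right) + 27 = 2 \cdot \frac{4}{3} \left(-92\right) + 27 = \frac{8}{3} \left(-92\right) + 27 = - \frac{736}{3} + 27 = - \frac{655}{3}$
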